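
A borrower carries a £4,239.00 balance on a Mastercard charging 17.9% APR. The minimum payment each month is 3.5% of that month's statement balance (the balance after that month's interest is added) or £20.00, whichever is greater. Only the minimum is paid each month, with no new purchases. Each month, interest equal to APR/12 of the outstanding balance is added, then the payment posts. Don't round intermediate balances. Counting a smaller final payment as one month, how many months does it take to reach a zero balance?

Monthly rate r = 17.9%/12 = 1.49167% = 0.0149167.
While 3.5% of the post-interest balance exceeds £20.00, each month B ← (B·(1+r))·(1 − 0.035), i.e. B shrinks by the factor (1+r)·0.965 = 0.97939.
This holds for months 1–97. Entering month 98 the balance is £562.55; 3.5% of the post-interest balance is now below £20.00, so the flat £20.00 minimum applies from here.
From month 98 a fixed £20.00 at rate r clears £562.55 in 37 more payments. Total: 97 + 37 = 134 months.

134 months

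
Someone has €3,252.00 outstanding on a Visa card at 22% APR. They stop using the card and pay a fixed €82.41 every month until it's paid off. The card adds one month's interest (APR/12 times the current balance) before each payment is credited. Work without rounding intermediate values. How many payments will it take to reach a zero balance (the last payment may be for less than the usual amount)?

Monthly rate r = 22%/12 = 1.83333% = 0.0183333.
Recurrence: B ← B·(1+r) − €82.41.
Month 1: interest €59.62; balance after payment €3,229.21.
Month 2: interest €59.20; balance after payment €3,206.00.
Closed form: n = −ln(1 − rB₀/P)/ln(1+r) = −ln(0.27654)/ln(1.01833) ≈ 70.753, so the balance reaches zero during payment 71.

71 payments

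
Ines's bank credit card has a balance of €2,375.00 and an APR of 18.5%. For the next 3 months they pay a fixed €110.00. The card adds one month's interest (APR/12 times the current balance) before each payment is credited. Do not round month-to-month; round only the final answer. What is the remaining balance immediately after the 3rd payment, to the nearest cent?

Monthly rate r = 18.5%/12 = 1.54167% = 0.0154167.
Each month: B ← B·(1+r) − €110.00.
Month 1: interest €36.61; balance after payment €2,301.61.
Month 2: interest €35.48; balance after payment €2,227.10.
Month 3: interest €34.33; balance after payment €2,151.43.

€2,151.43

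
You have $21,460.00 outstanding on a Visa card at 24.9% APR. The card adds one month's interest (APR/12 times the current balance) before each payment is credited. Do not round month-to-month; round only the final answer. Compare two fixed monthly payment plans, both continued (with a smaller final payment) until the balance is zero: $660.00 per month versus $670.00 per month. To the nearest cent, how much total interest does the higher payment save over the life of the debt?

$448.14

Monthly rate r = 24.9%/12 = 2.075% = 0.02075.
At $660.00/mo: n = ⌈−ln(1 − rB₀/P)/ln(1+r)⌉ = 55 payments (last $449.51); total interest = total paid − $21,460.00 = $14,629.51.
At $670.00/mo: 54 payments (last $131.37); total interest $14,181.37.
Interest saved = $14,629.51 − $14,181.37 = $448.14.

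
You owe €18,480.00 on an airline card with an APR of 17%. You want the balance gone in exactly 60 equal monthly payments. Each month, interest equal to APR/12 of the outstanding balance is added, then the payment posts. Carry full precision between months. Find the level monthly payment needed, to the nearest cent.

Monthly rate r = 17%/12 = 1.41667% = 0.0141667.
Level-payment amortization: P = B₀·r / (1 − (1+r)^(−n)) = 18480.00·0.0141667 / (1 − 1.01417^(−60)).
Denominator 1 − (1+r)^(−60) = 0.570028105.
P = 261.8 / 0.570028105 ≈ 459.28.

€459.28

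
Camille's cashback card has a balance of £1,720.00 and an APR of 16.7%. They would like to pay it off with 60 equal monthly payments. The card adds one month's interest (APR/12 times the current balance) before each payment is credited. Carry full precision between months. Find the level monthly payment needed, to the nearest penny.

£42.47

Monthly rate r = 16.7%/12 = 1.39167% = 0.0139167.
Level-payment amortization: P = B₀·r / (1 − (1+r)^(−n)) = 1720.00·0.0139167 / (1 − 1.01392^(−60)).
Denominator 1 − (1+r)^(−60) = 0.563620561.
P = 23.9367 / 0.563620561 ≈ 42.47.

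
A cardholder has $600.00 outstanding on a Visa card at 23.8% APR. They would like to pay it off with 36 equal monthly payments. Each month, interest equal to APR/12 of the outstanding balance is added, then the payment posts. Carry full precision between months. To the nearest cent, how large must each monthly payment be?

Monthly rate r = 23.8%/12 = 1.98333% = 0.0198333.
Level-payment amortization: P = B₀·r / (1 − (1+r)^(−n)) = 600.00·0.0198333 / (1 − 1.01983^(−36)).
Denominator 1 − (1+r)^(−36) = 0.506884449.
P = 11.9 / 0.506884449 ≈ 23.48.

$23.48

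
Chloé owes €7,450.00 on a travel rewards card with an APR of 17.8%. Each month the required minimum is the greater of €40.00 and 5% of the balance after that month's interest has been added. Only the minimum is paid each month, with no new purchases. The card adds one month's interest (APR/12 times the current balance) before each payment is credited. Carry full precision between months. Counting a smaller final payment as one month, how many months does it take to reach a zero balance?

85 months

Monthly rate r = 17.8%/12 = 1.48333% = 0.0148333.
While 5% of the post-interest balance exceeds €40.00, each month B ← (B·(1+r))·(1 − 0.05), i.e. B shrinks by the factor (1+r)·0.95 = 0.96409.
This holds for months 1–62. Entering month 63 the balance is €771.78; 5% of the post-interest balance is now below €40.00, so the flat €40.00 minimum applies from here.
From month 63 a fixed €40.00 at rate r clears €771.78 in 23 more payments. Total: 62 + 23 = 85 months.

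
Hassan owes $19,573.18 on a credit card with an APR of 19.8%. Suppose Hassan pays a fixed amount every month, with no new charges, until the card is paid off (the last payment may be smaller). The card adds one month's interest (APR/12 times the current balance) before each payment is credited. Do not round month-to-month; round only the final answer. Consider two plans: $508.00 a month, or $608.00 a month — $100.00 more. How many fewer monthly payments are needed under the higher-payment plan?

Monthly rate r = 19.8%/12 = 1.65% = 0.0165.
At $508.00/mo: n = ⌈−ln(1 − rB₀/P)/ln(1+r)⌉ = 62 payments (last $361.22); total interest = total paid − $19,573.18 = $11,776.04.
At $608.00/mo: 47 payments (last $176.76); total interest $8,571.58.
Payments saved = 62 − 47 = 15.

15 fewer payments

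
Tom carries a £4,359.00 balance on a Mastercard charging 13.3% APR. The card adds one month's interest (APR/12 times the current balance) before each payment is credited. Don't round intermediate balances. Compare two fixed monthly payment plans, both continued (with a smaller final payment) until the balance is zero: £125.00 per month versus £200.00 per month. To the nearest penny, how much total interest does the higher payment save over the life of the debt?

Monthly rate r = 13.3%/12 = 1.10833% = 0.0110833.
At £125.00/mo: n = ⌈−ln(1 − rB₀/P)/ln(1+r)⌉ = 45 payments (last £40.84); total interest = total paid − £4,359.00 = £1,181.84.
At £200.00/mo: 26 payments (last £17.04); total interest £658.04.
Interest saved = £1,181.84 − £658.04 = £523.80.

£523.80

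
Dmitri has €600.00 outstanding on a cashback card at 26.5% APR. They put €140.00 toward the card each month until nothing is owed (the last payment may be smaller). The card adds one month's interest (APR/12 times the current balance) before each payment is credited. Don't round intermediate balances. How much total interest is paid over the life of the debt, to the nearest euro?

Monthly rate r = 26.5%/12 = 2.20833% = 0.0220833.
Payoff takes n = ⌈−ln(1 − rB₀/P)/ln(1+r)⌉ = ⌈4.552⌉ = 5 payments; the last is €77.63.
Total paid = 4·€140.00 + €77.63 = €637.63.
Total interest = total paid − principal = €637.63 − €600.00 = €37.63.

€38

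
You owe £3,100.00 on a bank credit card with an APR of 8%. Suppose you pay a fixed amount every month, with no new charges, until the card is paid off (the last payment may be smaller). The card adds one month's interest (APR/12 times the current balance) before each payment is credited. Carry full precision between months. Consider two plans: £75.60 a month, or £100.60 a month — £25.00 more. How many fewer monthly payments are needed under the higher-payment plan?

14 fewer payments

Monthly rate r = 8%/12 = 0.666667% = 0.00666667.
At £75.60/mo: n = ⌈−ln(1 − rB₀/P)/ln(1+r)⌉ = 49 payments (last £4.54); total interest = total paid − £3,100.00 = £533.34.
At £100.60/mo: 35 payments (last £61.32); total interest £381.72.
Payments saved = 49 − 35 = 14.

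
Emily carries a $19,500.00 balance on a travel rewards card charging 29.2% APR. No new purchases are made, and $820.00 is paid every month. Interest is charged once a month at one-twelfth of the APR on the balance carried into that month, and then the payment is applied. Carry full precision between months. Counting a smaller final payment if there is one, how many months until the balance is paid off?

36 payments

Monthly rate r = 29.2%/12 = 2.43333% = 0.0243333.
Recurrence: B ← B·(1+r) − $820.00.
Month 1: interest $474.50; balance after payment $19,154.50.
Month 2: interest $466.09; balance after payment $18,800.59.
Closed form: n = −ln(1 − rB₀/P)/ln(1+r) = −ln(0.42134)/ln(1.02433) ≈ 35.950, so the balance reaches zero during payment 36.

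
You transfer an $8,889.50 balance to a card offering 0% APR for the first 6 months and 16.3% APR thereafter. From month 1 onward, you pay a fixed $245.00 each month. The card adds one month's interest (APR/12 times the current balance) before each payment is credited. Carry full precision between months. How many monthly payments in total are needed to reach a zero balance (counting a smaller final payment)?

46 months

Promo months 1–6 at r₀ = 0%/12 = 0; months 7+ at r₁ = 16.3%/12 = 0.0135833.
After month 6 (no interest yet): B = $8,889.50 − 6·$245.00 = $7,419.50.
Then at r₁ with $245.00/mo: n₂ = −ln(1 − r₁·B/P)/ln(1+r₁) ≈ 39.28 → 40 more payments.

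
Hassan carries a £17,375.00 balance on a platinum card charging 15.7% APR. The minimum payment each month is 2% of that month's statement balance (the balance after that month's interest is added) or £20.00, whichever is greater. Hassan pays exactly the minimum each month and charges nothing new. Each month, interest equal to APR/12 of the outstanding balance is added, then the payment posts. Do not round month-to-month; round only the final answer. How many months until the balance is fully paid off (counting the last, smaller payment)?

Monthly rate r = 15.7%/12 = 1.30833% = 0.0130833.
While 2% of the post-interest balance exceeds £20.00, each month B ← (B·(1+r))·(1 − 0.02), i.e. B shrinks by the factor (1+r)·0.98 = 0.99282.
This holds for months 1–399. Entering month 400 the balance is £980.74; 2% of the post-interest balance is now below £20.00, so the flat £20.00 minimum applies from here.
From month 400 a fixed £20.00 at rate r clears £980.74 in 79 more payments. Total: 399 + 79 = 478 months.

478 months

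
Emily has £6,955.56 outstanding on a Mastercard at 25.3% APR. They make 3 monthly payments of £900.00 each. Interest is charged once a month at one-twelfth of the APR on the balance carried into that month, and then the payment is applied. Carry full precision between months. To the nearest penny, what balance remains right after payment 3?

Monthly rate r = 25.3%/12 = 2.10833% = 0.0210833.
Each month: B ← B·(1+r) − £900.00.
Month 1: interest £146.65; balance after payment £6,202.21.
Month 2: interest £130.76; balance after payment £5,432.97.
Month 3: interest £114.55; balance after payment £4,647.51.

£4,647.51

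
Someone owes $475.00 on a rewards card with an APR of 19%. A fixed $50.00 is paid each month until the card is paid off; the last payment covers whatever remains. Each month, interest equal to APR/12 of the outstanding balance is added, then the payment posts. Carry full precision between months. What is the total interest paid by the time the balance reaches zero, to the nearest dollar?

Monthly rate r = 19%/12 = 1.58333% = 0.0158333.
Payoff takes n = ⌈−ln(1 − rB₀/P)/ln(1+r)⌉ = ⌈10.377⌉ = 11 payments; the last is $18.92.
Total paid = 10·$50.00 + $18.92 = $518.92.
Total interest = total paid − principal = $518.92 − $475.00 = $43.92.

$44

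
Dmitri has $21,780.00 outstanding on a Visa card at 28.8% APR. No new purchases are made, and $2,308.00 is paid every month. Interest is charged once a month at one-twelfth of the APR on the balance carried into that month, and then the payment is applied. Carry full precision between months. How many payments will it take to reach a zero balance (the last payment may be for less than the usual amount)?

Monthly rate r = 28.8%/12 = 2.4% = 0.024.
Recurrence: B ← B·(1+r) − $2,308.00.
Month 1: interest $522.72; balance after payment $19,994.72.
Month 2: interest $479.87; balance after payment $18,166.59.
Closed form: n = −ln(1 − rB₀/P)/ln(1+r) = −ln(0.77352)/ln(1.024) ≈ 10.828, so the balance reaches zero during payment 11.

11 payments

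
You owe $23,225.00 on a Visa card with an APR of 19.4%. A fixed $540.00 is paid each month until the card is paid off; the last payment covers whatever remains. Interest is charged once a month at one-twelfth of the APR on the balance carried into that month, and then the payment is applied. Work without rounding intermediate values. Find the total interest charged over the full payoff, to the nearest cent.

Monthly rate r = 19.4%/12 = 1.61667% = 0.0161667.
Payoff takes n = ⌈−ln(1 − rB₀/P)/ln(1+r)⌉ = ⌈74.107⌉ = 75 payments; the last is $58.17.
Total paid = 74·$540.00 + $58.17 = $40,018.17.
Total interest = total paid − principal = $40,018.17 − $23,225.00 = $16,793.17.

$16,793.17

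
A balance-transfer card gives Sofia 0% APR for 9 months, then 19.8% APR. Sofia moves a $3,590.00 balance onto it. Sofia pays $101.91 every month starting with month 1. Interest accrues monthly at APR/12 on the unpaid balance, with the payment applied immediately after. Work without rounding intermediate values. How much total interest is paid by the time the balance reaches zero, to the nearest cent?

Promo months 1–9 at r₀ = 0%/12 = 0; months 10+ at r₁ = 19.8%/12 = 0.0165.
After month 9 (no interest yet): B = $3,590.00 − 9·$101.91 = $2,672.81.
Then at r₁ with $101.91/mo: n₂ = −ln(1 − r₁·B/P)/ln(1+r₁) ≈ 34.64 → 35 more payments.
Total paid = 43·$101.91 + $65.76 = $4,447.89; interest = $4,447.89 − $3,590.00 = $857.89.

$857.89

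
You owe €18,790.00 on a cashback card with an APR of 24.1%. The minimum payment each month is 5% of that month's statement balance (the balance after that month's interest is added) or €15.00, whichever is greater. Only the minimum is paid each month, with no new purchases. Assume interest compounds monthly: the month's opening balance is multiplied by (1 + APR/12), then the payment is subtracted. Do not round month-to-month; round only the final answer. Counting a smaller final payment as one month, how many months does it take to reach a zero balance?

Monthly rate r = 24.1%/12 = 2.00833% = 0.0200833.
While 5% of the post-interest balance exceeds €15.00, each month B ← (B·(1+r))·(1 − 0.05), i.e. B shrinks by the factor (1+r)·0.95 = 0.96908.
This holds for months 1–133. Entering month 134 the balance is €288.21; 5% of the post-interest balance is now below €15.00, so the flat €15.00 minimum applies from here.
From month 134 a fixed €15.00 at rate r clears €288.21 in 25 more payments. Total: 133 + 25 = 158 months.

158 months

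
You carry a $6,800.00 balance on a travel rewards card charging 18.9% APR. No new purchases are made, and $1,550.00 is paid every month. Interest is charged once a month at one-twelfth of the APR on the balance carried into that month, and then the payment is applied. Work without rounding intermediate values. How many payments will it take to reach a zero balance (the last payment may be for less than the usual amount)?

5 months

Monthly rate r = 18.9%/12 = 1.575% = 0.01575.
Recurrence: B ← B·(1+r) − $1,550.00.
Month 1: interest $107.10; balance after payment $5,357.10.
Month 2: interest $84.37; balance after payment $3,891.47.
Month 3: interest $61.29; balance after payment $2,402.77.
Month 4: interest $37.84; balance after payment $890.61.
Month 5: interest $14.03; balance after payment $0.00.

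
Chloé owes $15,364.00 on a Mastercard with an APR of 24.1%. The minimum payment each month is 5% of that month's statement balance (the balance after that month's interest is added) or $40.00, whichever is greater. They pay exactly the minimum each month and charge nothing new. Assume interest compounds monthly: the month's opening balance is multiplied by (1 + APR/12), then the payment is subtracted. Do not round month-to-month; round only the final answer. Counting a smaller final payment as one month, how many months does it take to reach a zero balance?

Monthly rate r = 24.1%/12 = 2.00833% = 0.0200833.
While 5% of the post-interest balance exceeds $40.00, each month B ← (B·(1+r))·(1 − 0.05), i.e. B shrinks by the factor (1+r)·0.95 = 0.96908.
This holds for months 1–95. Entering month 96 the balance is $777.38; 5% of the post-interest balance is now below $40.00, so the flat $40.00 minimum applies from here.
From month 96 a fixed $40.00 at rate r clears $777.38 in 25 more payments. Total: 95 + 25 = 120 months.

120 months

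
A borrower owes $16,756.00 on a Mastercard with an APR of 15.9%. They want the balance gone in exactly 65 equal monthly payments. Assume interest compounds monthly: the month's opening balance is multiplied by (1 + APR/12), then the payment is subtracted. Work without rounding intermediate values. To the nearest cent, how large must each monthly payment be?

$386.14

Monthly rate r = 15.9%/12 = 1.325% = 0.01325.
Level-payment amortization: P = B₀·r / (1 − (1+r)^(−n)) = 16756.00·0.01325 / (1 − 1.01325^(−65)).
Denominator 1 − (1+r)^(−65) = 0.574969405.
P = 222.017 / 0.574969405 ≈ 386.14.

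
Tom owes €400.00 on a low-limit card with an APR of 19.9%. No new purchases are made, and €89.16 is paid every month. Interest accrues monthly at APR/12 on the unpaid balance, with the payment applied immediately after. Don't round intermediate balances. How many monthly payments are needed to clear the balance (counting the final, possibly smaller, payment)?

Monthly rate r = 19.9%/12 = 1.65833% = 0.0165833.
Recurrence: B ← B·(1+r) − €89.16.
Month 1: interest €6.63; balance after payment €317.47.
Month 2: interest €5.26; balance after payment €233.58.
Month 3: interest €3.87; balance after payment €148.29.
Month 4: interest €2.46; balance after payment €61.59.
Month 5: interest €1.02; balance after payment €0.00.

5 payments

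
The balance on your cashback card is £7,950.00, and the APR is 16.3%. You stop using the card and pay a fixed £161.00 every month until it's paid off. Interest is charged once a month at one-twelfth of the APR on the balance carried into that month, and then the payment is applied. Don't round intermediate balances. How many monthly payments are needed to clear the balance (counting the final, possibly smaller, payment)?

83 months

Monthly rate r = 16.3%/12 = 1.35833% = 0.0135833.
Recurrence: B ← B·(1+r) − £161.00.
Month 1: interest £107.99; balance after payment £7,896.99.
Month 2: interest £107.27; balance after payment £7,843.25.
Closed form: n = −ln(1 − rB₀/P)/ln(1+r) = −ln(0.32927)/ln(1.01358) ≈ 82.337, so the balance reaches zero during payment 83.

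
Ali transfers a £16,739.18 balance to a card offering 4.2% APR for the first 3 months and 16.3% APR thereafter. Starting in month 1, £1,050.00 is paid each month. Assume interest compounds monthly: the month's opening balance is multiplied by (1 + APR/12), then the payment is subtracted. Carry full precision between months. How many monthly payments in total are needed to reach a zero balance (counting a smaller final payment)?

18 payments

Promo months 1–3 at r₀ = 4.2%/12 = 0.0035; months 4+ at r₁ = 16.3%/12 = 0.0135833.
After month 3: iterate B ← B·(1+r₀) − £1,050.00 for 3 months → £13,754.52.
Then at r₁ with £1,050.00/mo: n₂ = −ln(1 − r₁·B/P)/ln(1+r₁) ≈ 14.52 → 15 more payments.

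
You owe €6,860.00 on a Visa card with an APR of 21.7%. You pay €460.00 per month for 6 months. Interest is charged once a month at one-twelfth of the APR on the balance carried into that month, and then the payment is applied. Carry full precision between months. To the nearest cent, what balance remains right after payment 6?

Monthly rate r = 21.7%/12 = 1.80833% = 0.0180833.
Each month: B ← B·(1+r) − €460.00.
Month 1: interest €124.05; balance after payment €6,524.05.
Month 2: interest €117.98; balance after payment €6,182.03.
Month 3: interest €111.79; balance after payment €5,833.82.
Month 4: interest €105.49; balance after payment €5,479.31.
Month 5: interest €99.08; balance after payment €5,118.40.
Month 6: interest €92.56; balance after payment €4,750.96.

€4,750.96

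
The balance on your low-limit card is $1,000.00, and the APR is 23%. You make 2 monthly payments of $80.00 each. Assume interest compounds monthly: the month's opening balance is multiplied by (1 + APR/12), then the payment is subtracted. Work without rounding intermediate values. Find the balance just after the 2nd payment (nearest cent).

Monthly rate r = 23%/12 = 1.91667% = 0.0191667.
Each month: B ← B·(1+r) − $80.00.
Month 1: interest $19.17; balance after payment $939.17.
Month 2: interest $18.00; balance after payment $877.17.

$877.17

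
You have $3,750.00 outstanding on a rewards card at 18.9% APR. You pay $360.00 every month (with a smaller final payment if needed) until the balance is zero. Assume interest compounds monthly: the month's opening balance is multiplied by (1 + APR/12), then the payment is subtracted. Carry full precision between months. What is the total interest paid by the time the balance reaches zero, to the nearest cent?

Monthly rate r = 18.9%/12 = 1.575% = 0.01575.
Payoff takes n = ⌈−ln(1 − rB₀/P)/ln(1+r)⌉ = ⌈11.467⌉ = 12 payments; the last is $168.91.
Total paid = 11·$360.00 + $168.91 = $4,128.91.
Total interest = total paid − principal = $4,128.91 − $3,750.00 = $378.91.

$378.91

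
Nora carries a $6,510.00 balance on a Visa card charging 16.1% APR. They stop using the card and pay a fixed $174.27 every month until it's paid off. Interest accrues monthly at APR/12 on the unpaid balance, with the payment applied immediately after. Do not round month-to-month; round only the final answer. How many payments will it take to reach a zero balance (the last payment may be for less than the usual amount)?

Monthly rate r = 16.1%/12 = 1.34167% = 0.0134167.
Recurrence: B ← B·(1+r) − $174.27.
Month 1: interest $87.34; balance after payment $6,423.07.
Month 2: interest $86.18; balance after payment $6,334.98.
Closed form: n = −ln(1 − rB₀/P)/ln(1+r) = −ln(0.49881)/ln(1.01342) ≈ 52.188, so the balance reaches zero during payment 53.

53 months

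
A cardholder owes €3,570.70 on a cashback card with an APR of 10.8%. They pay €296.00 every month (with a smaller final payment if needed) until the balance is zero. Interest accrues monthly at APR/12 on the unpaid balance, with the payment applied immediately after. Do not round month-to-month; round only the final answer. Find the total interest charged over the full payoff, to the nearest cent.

€226.29

Monthly rate r = 10.8%/12 = 0.9% = 0.009.
Payoff takes n = ⌈−ln(1 − rB₀/P)/ln(1+r)⌉ = ⌈12.827⌉ = 13 payments; the last is €244.99.
Total paid = 12·€296.00 + €244.99 = €3,796.99.
Total interest = total paid − principal = €3,796.99 − €3,570.70 = €226.29.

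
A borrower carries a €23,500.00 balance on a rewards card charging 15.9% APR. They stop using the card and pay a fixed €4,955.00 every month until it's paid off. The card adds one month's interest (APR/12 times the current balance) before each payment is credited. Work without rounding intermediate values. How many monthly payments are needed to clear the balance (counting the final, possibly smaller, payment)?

5 months

Monthly rate r = 15.9%/12 = 1.325% = 0.01325.
Recurrence: B ← B·(1+r) − €4,955.00.
Month 1: interest €311.38; balance after payment €18,856.38.
Month 2: interest €249.85; balance after payment €14,151.22.
Month 3: interest €187.50; balance after payment €9,383.73.
Month 4: interest €124.33; balance after payment €4,553.06.
Month 5: interest €60.33; balance after payment €0.00.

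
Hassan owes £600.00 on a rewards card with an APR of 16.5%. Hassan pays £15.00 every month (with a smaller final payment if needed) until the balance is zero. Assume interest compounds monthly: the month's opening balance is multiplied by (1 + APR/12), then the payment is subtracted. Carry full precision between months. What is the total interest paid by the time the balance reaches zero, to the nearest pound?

Monthly rate r = 16.5%/12 = 1.375% = 0.01375.
Payoff takes n = ⌈−ln(1 − rB₀/P)/ln(1+r)⌉ = ⌈58.472⌉ = 59 payments; the last is £7.10.
Total paid = 58·£15.00 + £7.10 = £877.10.
Total interest = total paid − principal = £877.10 − £600.00 = £277.10.

£277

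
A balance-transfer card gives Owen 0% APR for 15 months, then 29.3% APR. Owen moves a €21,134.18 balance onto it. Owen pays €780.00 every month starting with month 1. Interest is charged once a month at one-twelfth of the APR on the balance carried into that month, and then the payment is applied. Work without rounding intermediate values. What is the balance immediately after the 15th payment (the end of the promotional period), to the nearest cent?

Promo months 1–15 at r₀ = 0%/12 = 0; months 16+ at r₁ = 29.3%/12 = 0.0244167.
After month 15 (no interest yet): B = €21,134.18 − 15·€780.00 = €9,434.18.

€9,434.18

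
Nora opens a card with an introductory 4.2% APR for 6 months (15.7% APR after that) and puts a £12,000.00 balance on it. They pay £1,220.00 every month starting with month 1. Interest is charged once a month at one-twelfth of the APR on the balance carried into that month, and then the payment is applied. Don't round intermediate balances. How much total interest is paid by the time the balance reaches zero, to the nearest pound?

£355

Promo months 1–6 at r₀ = 4.2%/12 = 0.0035; months 7+ at r₁ = 15.7%/12 = 0.0130833.
After month 6: iterate B ← B·(1+r₀) − £1,220.00 for 6 months → £4,869.87.
Then at r₁ with £1,220.00/mo: n₂ = −ln(1 − r₁·B/P)/ln(1+r₁) ≈ 4.13 → 5 more payments.
Total paid = 10·£1,220.00 + £155.16 = £12,355.16; interest = £12,355.16 − £12,000.00 = £355.16.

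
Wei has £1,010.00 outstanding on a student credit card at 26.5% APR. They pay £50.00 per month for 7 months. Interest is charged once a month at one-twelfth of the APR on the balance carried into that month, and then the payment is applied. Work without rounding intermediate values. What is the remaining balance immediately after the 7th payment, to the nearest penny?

Monthly rate r = 26.5%/12 = 2.20833% = 0.0220833.
Each month: B ← B·(1+r) − £50.00.
Month 1: interest £22.30; balance after payment £982.30.
Month 2: interest £21.69; balance after payment £954.00.
Month 3: interest £21.07; balance after payment £925.06.
Month 4: interest £20.43; balance after payment £895.49.
Month 5: interest £19.78; balance after payment £865.27.
Month 6: interest £19.11; balance after payment £834.38.
Month 7: interest £18.43; balance after payment £802.80.

£802.80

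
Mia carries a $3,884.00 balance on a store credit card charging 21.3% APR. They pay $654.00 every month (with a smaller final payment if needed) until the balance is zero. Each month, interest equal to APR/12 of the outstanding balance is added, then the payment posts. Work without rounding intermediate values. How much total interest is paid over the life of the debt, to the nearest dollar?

Monthly rate r = 21.3%/12 = 1.775% = 0.01775.
Payoff takes n = ⌈−ln(1 − rB₀/P)/ln(1+r)⌉ = ⌈6.331⌉ = 7 payments; the last is $217.94.
Total paid = 6·$654.00 + $217.94 = $4,141.94.
Total interest = total paid − principal = $4,141.94 − $3,884.00 = $257.94.

$258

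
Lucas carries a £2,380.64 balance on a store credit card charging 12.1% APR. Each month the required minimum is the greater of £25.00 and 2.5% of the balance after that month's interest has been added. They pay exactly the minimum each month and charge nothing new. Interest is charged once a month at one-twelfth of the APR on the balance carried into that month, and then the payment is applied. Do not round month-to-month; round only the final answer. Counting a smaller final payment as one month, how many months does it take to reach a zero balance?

109 months

Monthly rate r = 12.1%/12 = 1.00833% = 0.0100833.
While 2.5% of the post-interest balance exceeds £25.00, each month B ← (B·(1+r))·(1 − 0.025), i.e. B shrinks by the factor (1+r)·0.975 = 0.98483.
This holds for months 1–58. Entering month 59 the balance is £981.02; 2.5% of the post-interest balance is now below £25.00, so the flat £25.00 minimum applies from here.
From month 59 a fixed £25.00 at rate r clears £981.02 in 51 more payments. Total: 58 + 51 = 109 months.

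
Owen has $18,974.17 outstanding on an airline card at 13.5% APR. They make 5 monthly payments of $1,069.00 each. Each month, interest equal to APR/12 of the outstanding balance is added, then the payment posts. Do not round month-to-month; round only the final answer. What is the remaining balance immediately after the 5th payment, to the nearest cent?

$14,599.13

Monthly rate r = 13.5%/12 = 1.125% = 0.01125.
Each month: B ← B·(1+r) − $1,069.00.
Month 1: interest $213.46; balance after payment $18,118.63.
Month 2: interest $203.83; balance after payment $17,253.46.
Month 3: interest $194.10; balance after payment $16,378.57.
Month 4: interest $184.26; balance after payment $15,493.82.
Month 5: interest $174.31; balance after payment $14,599.13.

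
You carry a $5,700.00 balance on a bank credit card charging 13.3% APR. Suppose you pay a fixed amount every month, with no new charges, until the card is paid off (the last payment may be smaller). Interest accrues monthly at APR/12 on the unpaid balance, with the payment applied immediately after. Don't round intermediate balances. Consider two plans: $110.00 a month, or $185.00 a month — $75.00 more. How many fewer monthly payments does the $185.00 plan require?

Monthly rate r = 13.3%/12 = 1.10833% = 0.0110833.
At $110.00/mo: n = ⌈−ln(1 − rB₀/P)/ln(1+r)⌉ = 78 payments (last $53.45); total interest = total paid − $5,700.00 = $2,823.45.
At $185.00/mo: 38 payments (last $166.97); total interest $1,311.97.
Payments saved = 78 − 38 = 40.

40 fewer payments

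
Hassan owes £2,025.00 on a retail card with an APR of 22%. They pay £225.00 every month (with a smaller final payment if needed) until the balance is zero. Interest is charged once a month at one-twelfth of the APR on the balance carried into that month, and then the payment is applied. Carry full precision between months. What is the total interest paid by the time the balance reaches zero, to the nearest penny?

Monthly rate r = 22%/12 = 1.83333% = 0.0183333.
Payoff takes n = ⌈−ln(1 − rB₀/P)/ln(1+r)⌉ = ⌈9.926⌉ = 10 payments; the last is £208.43.
Total paid = 9·£225.00 + £208.43 = £2,233.43.
Total interest = total paid − principal = £2,233.43 − £2,025.00 = £208.43.

£208.43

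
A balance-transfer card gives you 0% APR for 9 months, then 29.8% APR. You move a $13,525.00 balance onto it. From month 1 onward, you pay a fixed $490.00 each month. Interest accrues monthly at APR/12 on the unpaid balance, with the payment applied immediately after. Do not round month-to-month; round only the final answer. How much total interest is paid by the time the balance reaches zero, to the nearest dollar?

$3,267

Promo months 1–9 at r₀ = 0%/12 = 0; months 10+ at r₁ = 29.8%/12 = 0.0248333.
After month 9 (no interest yet): B = $13,525.00 − 9·$490.00 = $9,115.00.
Then at r₁ with $490.00/mo: n₂ = −ln(1 − r₁·B/P)/ln(1+r₁) ≈ 25.27 → 26 more payments.
Total paid = 34·$490.00 + $132.12 = $16,792.12; interest = $16,792.12 − $13,525.00 = $3,267.12.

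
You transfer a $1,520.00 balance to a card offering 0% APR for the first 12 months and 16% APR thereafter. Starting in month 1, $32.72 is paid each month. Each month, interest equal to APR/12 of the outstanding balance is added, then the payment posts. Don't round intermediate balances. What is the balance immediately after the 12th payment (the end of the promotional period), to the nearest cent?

$1,127.36

Promo months 1–12 at r₀ = 0%/12 = 0; months 13+ at r₁ = 16%/12 = 0.0133333.
After month 12 (no interest yet): B = $1,520.00 − 12·$32.72 = $1,127.36.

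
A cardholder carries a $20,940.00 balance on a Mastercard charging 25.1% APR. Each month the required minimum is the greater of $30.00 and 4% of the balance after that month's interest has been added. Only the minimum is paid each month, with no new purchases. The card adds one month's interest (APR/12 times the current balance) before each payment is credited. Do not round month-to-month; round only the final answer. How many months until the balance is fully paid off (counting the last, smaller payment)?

202 months

Monthly rate r = 25.1%/12 = 2.09167% = 0.0209167.
While 4% of the post-interest balance exceeds $30.00, each month B ← (B·(1+r))·(1 − 0.04), i.e. B shrinks by the factor (1+r)·0.96 = 0.98008.
This holds for months 1–167. Entering month 168 the balance is $727.20; 4% of the post-interest balance is now below $30.00, so the flat $30.00 minimum applies from here.
From month 168 a fixed $30.00 at rate r clears $727.20 in 35 more payments. Total: 167 + 35 = 202 months.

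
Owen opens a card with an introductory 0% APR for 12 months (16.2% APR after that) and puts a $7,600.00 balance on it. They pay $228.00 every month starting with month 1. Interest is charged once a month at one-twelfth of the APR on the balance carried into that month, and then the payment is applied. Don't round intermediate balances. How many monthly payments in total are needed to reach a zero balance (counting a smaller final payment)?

Promo months 1–12 at r₀ = 0%/12 = 0; months 13+ at r₁ = 16.2%/12 = 0.0135.
After month 12 (no interest yet): B = $7,600.00 − 12·$228.00 = $4,864.00.
Then at r₁ with $228.00/mo: n₂ = −ln(1 − r₁·B/P)/ln(1+r₁) ≈ 25.33 → 26 more payments.

38 payments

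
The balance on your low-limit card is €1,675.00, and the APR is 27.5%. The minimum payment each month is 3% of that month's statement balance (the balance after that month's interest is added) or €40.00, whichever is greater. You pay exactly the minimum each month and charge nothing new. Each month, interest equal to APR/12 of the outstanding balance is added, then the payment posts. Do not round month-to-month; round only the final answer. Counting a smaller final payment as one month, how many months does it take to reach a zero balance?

Monthly rate r = 27.5%/12 = 2.29167% = 0.0229167.
While 3% of the post-interest balance exceeds €40.00, each month B ← (B·(1+r))·(1 − 0.03), i.e. B shrinks by the factor (1+r)·0.97 = 0.99223.
This holds for months 1–33. Entering month 34 the balance is €1,294.82; 3% of the post-interest balance is now below €40.00, so the flat €40.00 minimum applies from here.
From month 34 a fixed €40.00 at rate r clears €1,294.82 in 60 more payments. Total: 33 + 60 = 93 months.

93 months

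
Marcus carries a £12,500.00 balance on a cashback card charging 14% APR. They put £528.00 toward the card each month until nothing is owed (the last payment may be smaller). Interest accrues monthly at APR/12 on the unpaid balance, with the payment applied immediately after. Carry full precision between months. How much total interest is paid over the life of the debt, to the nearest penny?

£2,214.42

Monthly rate r = 14%/12 = 1.16667% = 0.0116667.
Payoff takes n = ⌈−ln(1 − rB₀/P)/ln(1+r)⌉ = ⌈27.868⌉ = 28 payments; the last is £458.42.
Total paid = 27·£528.00 + £458.42 = £14,714.42.
Total interest = total paid − principal = £14,714.42 − £12,500.00 = £2,214.42.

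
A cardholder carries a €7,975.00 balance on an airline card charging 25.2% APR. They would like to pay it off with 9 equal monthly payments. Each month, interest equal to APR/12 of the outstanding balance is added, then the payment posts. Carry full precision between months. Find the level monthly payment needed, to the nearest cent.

Monthly rate r = 25.2%/12 = 2.1% = 0.021.
Level-payment amortization: P = B₀·r / (1 − (1+r)^(−n)) = 7975.00·0.021 / (1 − 1.021^(−9)).
Denominator 1 − (1+r)^(−9) = 0.170591807.
P = 167.475 / 0.170591807 ≈ 981.73.

€981.73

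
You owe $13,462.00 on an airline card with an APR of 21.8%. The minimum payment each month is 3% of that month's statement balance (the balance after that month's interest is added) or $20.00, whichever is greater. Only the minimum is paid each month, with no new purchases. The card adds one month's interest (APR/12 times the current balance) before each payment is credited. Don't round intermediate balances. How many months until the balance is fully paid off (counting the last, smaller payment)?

293 months

Monthly rate r = 21.8%/12 = 1.81667% = 0.0181667.
While 3% of the post-interest balance exceeds $20.00, each month B ← (B·(1+r))·(1 − 0.03), i.e. B shrinks by the factor (1+r)·0.97 = 0.98762.
This holds for months 1–243. Entering month 244 the balance is $652.57; 3% of the post-interest balance is now below $20.00, so the flat $20.00 minimum applies from here.
From month 244 a fixed $20.00 at rate r clears $652.57 in 50 more payments. Total: 243 + 50 = 293 months.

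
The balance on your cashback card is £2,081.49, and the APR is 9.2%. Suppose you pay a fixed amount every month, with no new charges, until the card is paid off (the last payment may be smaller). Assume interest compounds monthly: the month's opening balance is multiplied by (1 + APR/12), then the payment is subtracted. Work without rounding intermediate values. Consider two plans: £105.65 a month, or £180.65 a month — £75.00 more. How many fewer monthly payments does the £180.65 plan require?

Monthly rate r = 9.2%/12 = 0.766667% = 0.00766667.
At £105.65/mo: n = ⌈−ln(1 − rB₀/P)/ln(1+r)⌉ = 22 payments (last £46.65); total interest = total paid − £2,081.49 = £183.81.
At £180.65/mo: 13 payments (last £19.84); total interest £106.15.
Payments saved = 22 − 13 = 9.

9 fewer payments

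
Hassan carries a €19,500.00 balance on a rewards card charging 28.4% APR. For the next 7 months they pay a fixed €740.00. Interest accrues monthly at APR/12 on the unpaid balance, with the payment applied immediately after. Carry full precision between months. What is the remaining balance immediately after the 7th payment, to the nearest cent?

€17,406.49

Monthly rate r = 28.4%/12 = 2.36667% = 0.0236667.
Each month: B ← B·(1+r) − €740.00.
Month 1: interest €461.50; balance after payment €19,221.50.
Month 2: interest €454.91; balance after payment €18,936.41.
Month 3: interest €448.16; balance after payment €18,644.57.
Month 4: interest €441.25; balance after payment €18,345.83.
Month 5: interest €434.18; balance after payment €18,040.01.
Month 6: interest €426.95; balance after payment €17,726.96.
Month 7: interest €419.54; balance after payment €17,406.49.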